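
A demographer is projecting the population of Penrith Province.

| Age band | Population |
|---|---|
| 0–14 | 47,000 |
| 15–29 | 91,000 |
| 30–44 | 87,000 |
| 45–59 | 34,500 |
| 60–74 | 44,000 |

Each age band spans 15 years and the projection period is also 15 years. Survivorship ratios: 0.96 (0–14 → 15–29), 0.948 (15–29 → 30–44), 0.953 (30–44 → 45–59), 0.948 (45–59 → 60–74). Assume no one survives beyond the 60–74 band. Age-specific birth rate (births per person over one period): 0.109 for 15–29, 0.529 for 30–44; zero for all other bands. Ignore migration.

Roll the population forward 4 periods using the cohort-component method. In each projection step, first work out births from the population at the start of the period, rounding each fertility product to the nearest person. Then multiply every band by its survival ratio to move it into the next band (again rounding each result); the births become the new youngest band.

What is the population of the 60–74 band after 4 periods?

— Period 1 —
Births: 91000 × 0.109 = 9919  |  87000 × 0.529 = 46023 — total 55942
15–29: 47000 × 0.96 = 45120
30–44: 91000 × 0.948 = 86268
45–59: 87000 × 0.953 = 82911
60–74: 34500 × 0.948 = 32706
End of period: [55942, 45120, 86268, 82911, 32706]
— Period 2 —
Births: 45120 × 0.109 = 4918  |  86268 × 0.529 = 45636 — total 50554
15–29: 55942 × 0.96 = 53704
30–44: 45120 × 0.948 = 42774
45–59: 86268 × 0.953 = 82213
60–74: 82911 × 0.948 = 78600
End of period: [50554, 53704, 42774, 82213, 78600]
— Period 3 —
Births: 53704 × 0.109 = 5854  |  42774 × 0.529 = 22627 — total 28481
15–29: 50554 × 0.96 = 48532
30–44: 53704 × 0.948 = 50911
45–59: 42774 × 0.953 = 40764
60–74: 82213 × 0.948 = 77938
End of period: [28481, 48532, 50911, 40764, 77938]
— Period 4 —
Births: 48532 × 0.109 = 5290  |  50911 × 0.529 = 26932 — total 32222
15–29: 28481 × 0.96 = 27342
30–44: 48532 × 0.948 = 46008
45–59: 50911 × 0.953 = 48518
60–74: 40764 × 0.948 = 38644
End of period: [32222, 27342, 46008, 48518, 38644]

38644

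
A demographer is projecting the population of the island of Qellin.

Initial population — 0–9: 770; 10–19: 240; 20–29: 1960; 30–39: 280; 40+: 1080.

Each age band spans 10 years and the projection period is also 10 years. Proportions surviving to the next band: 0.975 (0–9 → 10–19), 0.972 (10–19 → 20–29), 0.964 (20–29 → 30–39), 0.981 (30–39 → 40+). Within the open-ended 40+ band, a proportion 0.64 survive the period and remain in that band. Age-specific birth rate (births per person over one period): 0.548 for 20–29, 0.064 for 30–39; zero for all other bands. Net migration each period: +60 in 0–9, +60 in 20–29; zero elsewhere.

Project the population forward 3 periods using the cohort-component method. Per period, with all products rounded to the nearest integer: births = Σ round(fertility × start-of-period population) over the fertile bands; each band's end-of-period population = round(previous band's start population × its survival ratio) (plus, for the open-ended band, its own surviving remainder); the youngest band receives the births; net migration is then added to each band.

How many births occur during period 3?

451

Numbering the bands 1..5 from youngest to oldest:
Period 1:
Births: 1960 × 0.548 = 1074  |  280 × 0.064 = 18 → 1092
Band 2: 770 × 0.975 = 751
Band 3: 240 × 0.972 = 233
Band 4: 1960 × 0.964 = 1889
Band 5: 280 × 0.981 + 1080 × 0.64 = 275 + 691 = 966
Net migration: Band 1 + 60 → 1152; Band 3 + 60 → 293
Giving 1152 / 751 / 293 / 1889 / 966.
Period 2:
Births: 293 × 0.548 = 161  |  1889 × 0.064 = 121 → 282
Band 2: 1152 × 0.975 = 1123
Band 3: 751 × 0.972 = 730
Band 4: 293 × 0.964 = 282
Band 5: 1889 × 0.981 + 966 × 0.64 = 1853 + 618 = 2471
Net migration: Band 1 + 60 → 342; Band 3 + 60 → 790
Giving 342 / 1123 / 790 / 282 / 2471.
Period 3:
Births: 790 × 0.548 = 433  |  282 × 0.064 = 18 → 451
Band 2: 342 × 0.975 = 333
Band 3: 1123 × 0.972 = 1092
Band 4: 790 × 0.964 = 762
Band 5: 282 × 0.981 + 2471 × 0.64 = 277 + 1581 = 1858
Net migration: Band 1 + 60 → 511; Band 3 + 60 → 1152
Giving 511 / 333 / 1152 / 762 / 1858.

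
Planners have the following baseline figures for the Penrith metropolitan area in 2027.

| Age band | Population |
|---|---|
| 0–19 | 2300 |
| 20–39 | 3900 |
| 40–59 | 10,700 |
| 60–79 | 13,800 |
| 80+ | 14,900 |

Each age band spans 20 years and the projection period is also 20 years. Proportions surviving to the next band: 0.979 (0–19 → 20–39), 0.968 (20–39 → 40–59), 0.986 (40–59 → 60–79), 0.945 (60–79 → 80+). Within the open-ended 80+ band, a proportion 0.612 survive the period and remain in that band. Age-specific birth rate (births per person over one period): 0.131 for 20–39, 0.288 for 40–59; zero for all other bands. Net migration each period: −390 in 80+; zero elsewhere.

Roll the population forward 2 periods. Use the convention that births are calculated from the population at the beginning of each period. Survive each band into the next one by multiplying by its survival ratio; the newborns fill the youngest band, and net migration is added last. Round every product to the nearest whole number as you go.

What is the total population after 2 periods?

33705

Call the groups 1 to 5, youngest first.
After projecting period 1:
Births: 3900 * 0.131 = 511 ; 10700 * 0.288 = 3082 — total 3593
Group 2: 2300 * 0.979 = 2252
Group 3: 3900 * 0.968 = 3775
Group 4: 10700 * 0.986 = 10550
Group 5: 13800 * 0.945 + 14900 * 0.612 = 13041 + 9119 = 22160
Net migration: Group 5 − 390 → 21770
→ [3593, 2252, 3775, 10550, 21770]
After projecting period 2:
Births: 2252 * 0.131 = 295 ; 3775 * 0.288 = 1087 — total 1382
Group 2: 3593 * 0.979 = 3518
Group 3: 2252 * 0.968 = 2180
Group 4: 3775 * 0.986 = 3722
Group 5: 10550 * 0.945 + 21770 * 0.612 = 9970 + 13323 = 23293
Net migration: Group 5 − 390 → 22903
→ [1382, 3518, 2180, 3722, 22903]
Total after period 2: 1382 + 3518 + 2180 + 3722 + 22903 = 33705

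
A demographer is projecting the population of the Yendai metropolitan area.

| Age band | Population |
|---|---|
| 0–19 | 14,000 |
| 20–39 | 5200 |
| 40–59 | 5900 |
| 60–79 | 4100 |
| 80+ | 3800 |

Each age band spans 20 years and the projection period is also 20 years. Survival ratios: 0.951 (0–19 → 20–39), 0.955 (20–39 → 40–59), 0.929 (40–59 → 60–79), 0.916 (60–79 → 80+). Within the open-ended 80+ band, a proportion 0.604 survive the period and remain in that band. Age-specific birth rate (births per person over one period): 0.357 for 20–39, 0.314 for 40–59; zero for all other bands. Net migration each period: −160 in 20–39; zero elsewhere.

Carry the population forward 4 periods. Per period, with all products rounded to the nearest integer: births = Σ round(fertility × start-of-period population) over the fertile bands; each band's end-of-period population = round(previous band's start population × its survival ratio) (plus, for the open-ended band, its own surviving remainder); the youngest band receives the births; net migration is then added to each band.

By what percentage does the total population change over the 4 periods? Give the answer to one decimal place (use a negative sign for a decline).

Period 1:
Births: 5200 * 0.357 = 1856, 5900 * 0.314 = 1853 ⇒ total 3709
20–39: 14000 * 0.951 = 13314
40–59: 5200 * 0.955 = 4966
60–79: 5900 * 0.929 = 5481
80+: 4100 * 0.916 + 3800 * 0.604 = 3756 + 2295 = 6051
Net migration: 20–39 − 160 → 13154
End of period: [3709, 13154, 4966, 5481, 6051]
Period 2:
Births: 13154 * 0.357 = 4696, 4966 * 0.314 = 1559 ⇒ total 6255
20–39: 3709 * 0.951 = 3527
40–59: 13154 * 0.955 = 12562
60–79: 4966 * 0.929 = 4613
80+: 5481 * 0.916 + 6051 * 0.604 = 5021 + 3655 = 8676
Net migration: 20–39 − 160 → 3367
End of period: [6255, 3367, 12562, 4613, 8676]
Period 3:
Births: 3367 * 0.357 = 1202, 12562 * 0.314 = 3944 ⇒ total 5146
20–39: 6255 * 0.951 = 5949
40–59: 3367 * 0.955 = 3215
60–79: 12562 * 0.929 = 11670
80+: 4613 * 0.916 + 8676 * 0.604 = 4226 + 5240 = 9466
Net migration: 20–39 − 160 → 5789
End of period: [5146, 5789, 3215, 11670, 9466]
Period 4:
Births: 5789 * 0.357 = 2067, 3215 * 0.314 = 1010 ⇒ total 3077
20–39: 5146 * 0.951 = 4894
40–59: 5789 * 0.955 = 5528
60–79: 3215 * 0.929 = 2987
80+: 11670 * 0.916 + 9466 * 0.604 = 10690 + 5717 = 16407
Net migration: 20–39 − 160 → 4734
End of period: [3077, 4734, 5528, 2987, 16407]
Total: 33000 → 32733; change = -267; percentage change = -0.8%

-0.8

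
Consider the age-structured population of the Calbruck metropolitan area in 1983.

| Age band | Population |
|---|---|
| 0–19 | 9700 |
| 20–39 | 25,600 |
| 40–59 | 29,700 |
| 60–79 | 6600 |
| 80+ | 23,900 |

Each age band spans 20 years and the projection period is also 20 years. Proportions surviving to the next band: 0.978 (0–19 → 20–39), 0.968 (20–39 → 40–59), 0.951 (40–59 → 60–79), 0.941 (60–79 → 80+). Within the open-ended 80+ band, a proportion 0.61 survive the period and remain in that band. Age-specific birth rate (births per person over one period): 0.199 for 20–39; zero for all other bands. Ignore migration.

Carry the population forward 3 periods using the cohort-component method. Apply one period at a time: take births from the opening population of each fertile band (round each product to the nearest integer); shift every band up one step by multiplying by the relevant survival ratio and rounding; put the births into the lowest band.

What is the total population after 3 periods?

62519

Call the groups 1 to 5, youngest first.
Period 1.
Births: 25600 × 0.199 = 5094
Group 2: 9700 × 0.978 = 9487
Group 3: 25600 × 0.968 = 24781
Group 4: 29700 × 0.951 = 28245
Group 5: 6600 × 0.941 + 23900 × 0.61 = 6211 + 14579 = 20790
→ [5094, 9487, 24781, 28245, 20790]
Period 2.
Births: 9487 × 0.199 = 1888
Group 2: 5094 × 0.978 = 4982
Group 3: 9487 × 0.968 = 9183
Group 4: 24781 × 0.951 = 23567
Group 5: 28245 × 0.941 + 20790 × 0.61 = 26579 + 12682 = 39261
→ [1888, 4982, 9183, 23567, 39261]
Period 3.
Births: 4982 × 0.199 = 991
Group 2: 1888 × 0.978 = 1846
Group 3: 4982 × 0.968 = 4823
Group 4: 9183 × 0.951 = 8733
Group 5: 23567 × 0.941 + 39261 × 0.61 = 22177 + 23949 = 46126
→ [991, 1846, 4823, 8733, 46126]
Total after period 3: 991 + 1846 + 4823 + 8733 + 46126 = 62519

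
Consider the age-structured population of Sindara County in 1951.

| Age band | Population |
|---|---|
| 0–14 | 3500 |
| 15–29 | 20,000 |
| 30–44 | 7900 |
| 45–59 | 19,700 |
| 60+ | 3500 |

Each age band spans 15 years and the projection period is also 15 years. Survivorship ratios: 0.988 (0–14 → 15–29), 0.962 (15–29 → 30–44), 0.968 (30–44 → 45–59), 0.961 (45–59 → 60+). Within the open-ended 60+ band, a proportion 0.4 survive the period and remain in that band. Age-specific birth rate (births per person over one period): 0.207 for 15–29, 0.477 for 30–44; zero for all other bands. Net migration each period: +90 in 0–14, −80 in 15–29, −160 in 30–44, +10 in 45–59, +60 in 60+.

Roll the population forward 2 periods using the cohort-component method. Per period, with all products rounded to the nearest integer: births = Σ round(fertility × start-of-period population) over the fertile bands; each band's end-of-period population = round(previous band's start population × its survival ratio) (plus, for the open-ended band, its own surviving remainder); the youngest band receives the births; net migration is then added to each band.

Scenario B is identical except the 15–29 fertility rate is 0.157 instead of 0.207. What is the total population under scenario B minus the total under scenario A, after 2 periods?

(Bands numbered youngest = 1 to oldest = 5.)
Period 1:
Births: 20000 × 0.207 = 4140 ; 7900 × 0.477 = 3768 → total 7908
Band 2: 3500 × 0.988 = 3458
Band 3: 20000 × 0.962 = 19240
Band 4: 7900 × 0.968 = 7647
Band 5: 19700 × 0.961 + 3500 × 0.4 = 18932 + 1400 = 20332
Net migration: Band 1 + 90 → 7998; Band 2 − 80 → 3378; Band 3 − 160 → 19080; Band 4 + 10 → 7657; Band 5 + 60 → 20392
→ [7998, 3378, 19080, 7657, 20392]
Period 2:
Births: 3378 × 0.207 = 699 ; 19080 × 0.477 = 9101 → total 9800
Band 2: 7998 × 0.988 = 7902
Band 3: 3378 × 0.962 = 3250
Band 4: 19080 × 0.968 = 18469
Band 5: 7657 × 0.961 + 20392 × 0.4 = 7358 + 8157 = 15515
Net migration: Band 1 + 90 → 9890; Band 2 − 80 → 7822; Band 3 − 160 → 3090; Band 4 + 10 → 18479; Band 5 + 60 → 15575
→ [9890, 7822, 3090, 18479, 15575]
Scenario A total after 2 periods: 54856
Scenario B projection —
Period 1:
Births: 20000 × 0.157 = 3140 ; 7900 × 0.477 = 3768 → total 6908
Band 2: 3500 × 0.988 = 3458
Band 3: 20000 × 0.962 = 19240
Band 4: 7900 × 0.968 = 7647
Band 5: 19700 × 0.961 + 3500 × 0.4 = 18932 + 1400 = 20332
Net migration: Band 1 + 90 → 6998; Band 2 − 80 → 3378; Band 3 − 160 → 19080; Band 4 + 10 → 7657; Band 5 + 60 → 20392
→ [6998, 3378, 19080, 7657, 20392]
Period 2:
Births: 3378 × 0.157 = 530 ; 19080 × 0.477 = 9101 → total 9631
Band 2: 6998 × 0.988 = 6914
Band 3: 3378 × 0.962 = 3250
Band 4: 19080 × 0.968 = 18469
Band 5: 7657 × 0.961 + 20392 × 0.4 = 7358 + 8157 = 15515
Net migration: Band 1 + 90 → 9721; Band 2 − 80 → 6834; Band 3 − 160 → 3090; Band 4 + 10 → 18479; Band 5 + 60 → 15575
→ [9721, 6834, 3090, 18479, 15575]
Scenario B total after 2 periods: 53699
Difference B − A = 53699 − 54856 = -1157

-1157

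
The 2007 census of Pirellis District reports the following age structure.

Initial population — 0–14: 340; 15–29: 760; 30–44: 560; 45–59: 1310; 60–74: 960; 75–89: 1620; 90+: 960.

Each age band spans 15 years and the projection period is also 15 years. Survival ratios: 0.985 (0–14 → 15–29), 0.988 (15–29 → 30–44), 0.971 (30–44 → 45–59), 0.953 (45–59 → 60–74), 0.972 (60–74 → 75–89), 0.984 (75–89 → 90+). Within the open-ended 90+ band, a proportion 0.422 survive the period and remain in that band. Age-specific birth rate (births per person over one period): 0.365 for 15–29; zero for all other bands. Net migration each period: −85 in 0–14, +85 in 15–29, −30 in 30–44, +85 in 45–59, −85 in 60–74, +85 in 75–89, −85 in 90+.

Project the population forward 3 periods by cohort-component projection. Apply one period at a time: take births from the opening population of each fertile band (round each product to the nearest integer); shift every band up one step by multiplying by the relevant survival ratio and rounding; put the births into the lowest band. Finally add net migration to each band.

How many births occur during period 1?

277

[period 1]
Births: 760 × 0.365 = 277
15–29: 340 × 0.985 = 335
30–44: 760 × 0.988 = 751
45–59: 560 × 0.971 = 544
60–74: 1310 × 0.953 = 1248
75–89: 960 × 0.972 = 933
90+: 1620 × 0.984 + 960 × 0.422 = 1594 + 405 = 1999
Net migration: 0–14 − 85 → 192; 15–29 + 85 → 420; 30–44 − 30 → 721; 45–59 + 85 → 629; 60–74 − 85 → 1163; 75–89 + 85 → 1018; 90+ − 85 → 1914
Giving 192 / 420 / 721 / 629 / 1163 / 1018 / 1914.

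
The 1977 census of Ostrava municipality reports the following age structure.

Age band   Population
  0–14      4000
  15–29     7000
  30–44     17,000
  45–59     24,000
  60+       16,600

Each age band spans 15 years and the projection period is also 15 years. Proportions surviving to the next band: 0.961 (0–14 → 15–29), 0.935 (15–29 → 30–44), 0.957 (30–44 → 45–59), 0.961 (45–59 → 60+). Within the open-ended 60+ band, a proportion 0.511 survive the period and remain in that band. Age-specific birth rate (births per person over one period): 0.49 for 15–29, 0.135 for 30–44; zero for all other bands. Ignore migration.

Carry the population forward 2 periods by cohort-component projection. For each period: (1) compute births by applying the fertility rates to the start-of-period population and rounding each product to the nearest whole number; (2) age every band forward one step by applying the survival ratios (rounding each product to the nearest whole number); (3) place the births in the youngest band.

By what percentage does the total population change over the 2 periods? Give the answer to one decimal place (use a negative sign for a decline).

Numbering the bands 1..5 from youngest to oldest:
— Period 1 —
Births: 7000 × 0.49 = 3430  |  17000 × 0.135 = 2295 — total 5725
Band 2: 4000 × 0.961 = 3844
Band 3: 7000 × 0.935 = 6545
Band 4: 17000 × 0.957 = 16269
Band 5: 24000 × 0.961 + 16600 × 0.511 = 23064 + 8483 = 31547
End of period: [5725, 3844, 6545, 16269, 31547]
— Period 2 —
Births: 3844 × 0.49 = 1884  |  6545 × 0.135 = 884 — total 2768
Band 2: 5725 × 0.961 = 5502
Band 3: 3844 × 0.935 = 3594
Band 4: 6545 × 0.957 = 6264
Band 5: 16269 × 0.961 + 31547 × 0.511 = 15635 + 16121 = 31756
End of period: [2768, 5502, 3594, 6264, 31756]
Total: 68600 → 49884; change = -18716; percentage change = -27.3%

-27.3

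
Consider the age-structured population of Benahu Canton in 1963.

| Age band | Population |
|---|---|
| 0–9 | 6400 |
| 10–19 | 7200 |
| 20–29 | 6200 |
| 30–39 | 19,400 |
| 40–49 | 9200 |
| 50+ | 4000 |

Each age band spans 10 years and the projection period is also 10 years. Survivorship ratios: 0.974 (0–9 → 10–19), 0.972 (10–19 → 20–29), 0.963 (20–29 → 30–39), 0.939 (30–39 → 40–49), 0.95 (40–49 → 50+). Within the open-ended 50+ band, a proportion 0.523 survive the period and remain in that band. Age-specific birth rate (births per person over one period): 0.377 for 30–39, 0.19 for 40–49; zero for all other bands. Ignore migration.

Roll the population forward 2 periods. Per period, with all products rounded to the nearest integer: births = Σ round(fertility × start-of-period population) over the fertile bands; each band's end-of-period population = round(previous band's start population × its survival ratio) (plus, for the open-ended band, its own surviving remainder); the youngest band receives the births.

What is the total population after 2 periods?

Numbering the groups 1..6 from youngest to oldest:
Period 1:
Births: 19400 × 0.377 = 7314, 9200 × 0.19 = 1748 ⇒ total 9062
Group 2: 6400 × 0.974 = 6234
Group 3: 7200 × 0.972 = 6998
Group 4: 6200 × 0.963 = 5971
Group 5: 19400 × 0.939 = 18217
Group 6: 9200 × 0.95 + 4000 × 0.523 = 8740 + 2092 = 10832
End of period: [9062, 6234, 6998, 5971, 18217, 10832]
Period 2:
Births: 5971 × 0.377 = 2251, 18217 × 0.19 = 3461 ⇒ total 5712
Group 2: 9062 × 0.974 = 8826
Group 3: 6234 × 0.972 = 6059
Group 4: 6998 × 0.963 = 6739
Group 5: 5971 × 0.939 = 5607
Group 6: 18217 × 0.95 + 10832 × 0.523 = 17306 + 5665 = 22971
End of period: [5712, 8826, 6059, 6739, 5607, 22971]
Total after period 2: 5712 + 8826 + 6059 + 6739 + 5607 + 22971 = 55914

55914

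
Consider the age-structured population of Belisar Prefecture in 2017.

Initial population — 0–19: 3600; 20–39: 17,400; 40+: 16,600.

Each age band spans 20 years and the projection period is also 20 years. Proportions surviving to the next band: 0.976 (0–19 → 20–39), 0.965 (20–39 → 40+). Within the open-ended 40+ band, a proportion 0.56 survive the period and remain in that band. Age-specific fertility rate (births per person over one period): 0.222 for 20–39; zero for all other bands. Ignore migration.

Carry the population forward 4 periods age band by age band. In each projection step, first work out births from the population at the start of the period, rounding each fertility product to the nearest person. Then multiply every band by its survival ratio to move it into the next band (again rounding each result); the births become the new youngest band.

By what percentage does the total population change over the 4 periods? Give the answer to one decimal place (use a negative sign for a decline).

[period 1]
Births: 17400 * 0.222 = 3863
20–39: 3600 * 0.976 = 3514
40+: 17400 * 0.965 + 16600 * 0.56 = 16791 + 9296 = 26087
→ [3863, 3514, 26087]
[period 2]
Births: 3514 * 0.222 = 780
20–39: 3863 * 0.976 = 3770
40+: 3514 * 0.965 + 26087 * 0.56 = 3391 + 14609 = 18000
→ [780, 3770, 18000]
[period 3]
Births: 3770 * 0.222 = 837
20–39: 780 * 0.976 = 761
40+: 3770 * 0.965 + 18000 * 0.56 = 3638 + 10080 = 13718
→ [837, 761, 13718]
[period 4]
Births: 761 * 0.222 = 169
20–39: 837 * 0.976 = 817
40+: 761 * 0.965 + 13718 * 0.56 = 734 + 7682 = 8416
→ [169, 817, 8416]
Total: 37600 → 9402; change = -28198; percentage change = -75.0%

-75.0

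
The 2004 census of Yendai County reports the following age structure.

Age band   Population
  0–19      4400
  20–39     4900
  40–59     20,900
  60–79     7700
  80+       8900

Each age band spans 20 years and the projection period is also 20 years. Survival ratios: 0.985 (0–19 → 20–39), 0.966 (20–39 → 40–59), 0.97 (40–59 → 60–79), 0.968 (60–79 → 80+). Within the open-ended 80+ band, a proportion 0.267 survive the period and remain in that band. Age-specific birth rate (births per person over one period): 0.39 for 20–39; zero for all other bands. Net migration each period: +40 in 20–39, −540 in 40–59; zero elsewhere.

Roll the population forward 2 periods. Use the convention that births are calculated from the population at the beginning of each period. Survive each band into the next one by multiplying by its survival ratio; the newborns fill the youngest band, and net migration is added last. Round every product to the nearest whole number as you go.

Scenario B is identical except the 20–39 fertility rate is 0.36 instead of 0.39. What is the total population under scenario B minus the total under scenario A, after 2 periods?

-275

Let group 1 be 0–19 through group 5 = 80+.
[period 1]
Births: 4900 * 0.39 = 1911
Group 2: 4400 * 0.985 = 4334
Group 3: 4900 * 0.966 = 4733
Group 4: 20900 * 0.97 = 20273
Group 5: 7700 * 0.968 + 8900 * 0.267 = 7454 + 2376 = 9830
Net migration: Group 2 + 40 → 4374; Group 3 − 540 → 4193
→ [1911, 4374, 4193, 20273, 9830]
[period 2]
Births: 4374 * 0.39 = 1706
Group 2: 1911 * 0.985 = 1882
Group 3: 4374 * 0.966 = 4225
Group 4: 4193 * 0.97 = 4067
Group 5: 20273 * 0.968 + 9830 * 0.267 = 19624 + 2625 = 22249
Net migration: Group 2 + 40 → 1922; Group 3 − 540 → 3685
→ [1706, 1922, 3685, 4067, 22249]
Scenario A total after 2 periods: 33629
Scenario B projection —
[period 1]
Births: 4900 * 0.36 = 1764
Group 2: 4400 * 0.985 = 4334
Group 3: 4900 * 0.966 = 4733
Group 4: 20900 * 0.97 = 20273
Group 5: 7700 * 0.968 + 8900 * 0.267 = 7454 + 2376 = 9830
Net migration: Group 2 + 40 → 4374; Group 3 − 540 → 4193
→ [1764, 4374, 4193, 20273, 9830]
[period 2]
Births: 4374 * 0.36 = 1575
Group 2: 1764 * 0.985 = 1738
Group 3: 4374 * 0.966 = 4225
Group 4: 4193 * 0.97 = 4067
Group 5: 20273 * 0.968 + 9830 * 0.267 = 19624 + 2625 = 22249
Net migration: Group 2 + 40 → 1778; Group 3 − 540 → 3685
→ [1575, 1778, 3685, 4067, 22249]
Scenario B total after 2 periods: 33354
Difference B − A = 33354 − 33629 = -275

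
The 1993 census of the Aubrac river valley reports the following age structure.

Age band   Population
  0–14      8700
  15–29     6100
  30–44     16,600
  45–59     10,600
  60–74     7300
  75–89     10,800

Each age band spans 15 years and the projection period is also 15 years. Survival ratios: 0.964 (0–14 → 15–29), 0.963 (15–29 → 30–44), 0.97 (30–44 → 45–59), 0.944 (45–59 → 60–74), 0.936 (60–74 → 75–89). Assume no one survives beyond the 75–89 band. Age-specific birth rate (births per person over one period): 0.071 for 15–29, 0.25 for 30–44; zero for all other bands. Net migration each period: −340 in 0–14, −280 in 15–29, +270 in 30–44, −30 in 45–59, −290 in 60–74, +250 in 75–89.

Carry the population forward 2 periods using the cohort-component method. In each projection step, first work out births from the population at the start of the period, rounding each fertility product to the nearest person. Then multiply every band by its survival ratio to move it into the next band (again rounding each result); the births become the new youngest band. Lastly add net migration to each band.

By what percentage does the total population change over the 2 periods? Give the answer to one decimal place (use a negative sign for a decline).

-27.1

Period 1:
Births: 6100 × 0.071 = 433  |  16600 × 0.25 = 4150 ⇒ total 4583
15–29: 8700 × 0.964 = 8387
30–44: 6100 × 0.963 = 5874
45–59: 16600 × 0.97 = 16102
60–74: 10600 × 0.944 = 10006
75–89: 7300 × 0.936 = 6833
Net migration: 0–14 − 340 → 4243; 15–29 − 280 → 8107; 30–44 + 270 → 6144; 45–59 − 30 → 16072; 60–74 − 290 → 9716; 75–89 + 250 → 7083
Giving 4243 / 8107 / 6144 / 16072 / 9716 / 7083.
Period 2:
Births: 8107 × 0.071 = 576  |  6144 × 0.25 = 1536 ⇒ total 2112
15–29: 4243 × 0.964 = 4090
30–44: 8107 × 0.963 = 7807
45–59: 6144 × 0.97 = 5960
60–74: 16072 × 0.944 = 15172
75–89: 9716 × 0.936 = 9094
Net migration: 0–14 − 340 → 1772; 15–29 − 280 → 3810; 30–44 + 270 → 8077; 45–59 − 30 → 5930; 60–74 − 290 → 14882; 75–89 + 250 → 9344
Giving 1772 / 3810 / 8077 / 5930 / 14882 / 9344.
Total: 60100 → 43815; change = -16285; percentage change = -27.1%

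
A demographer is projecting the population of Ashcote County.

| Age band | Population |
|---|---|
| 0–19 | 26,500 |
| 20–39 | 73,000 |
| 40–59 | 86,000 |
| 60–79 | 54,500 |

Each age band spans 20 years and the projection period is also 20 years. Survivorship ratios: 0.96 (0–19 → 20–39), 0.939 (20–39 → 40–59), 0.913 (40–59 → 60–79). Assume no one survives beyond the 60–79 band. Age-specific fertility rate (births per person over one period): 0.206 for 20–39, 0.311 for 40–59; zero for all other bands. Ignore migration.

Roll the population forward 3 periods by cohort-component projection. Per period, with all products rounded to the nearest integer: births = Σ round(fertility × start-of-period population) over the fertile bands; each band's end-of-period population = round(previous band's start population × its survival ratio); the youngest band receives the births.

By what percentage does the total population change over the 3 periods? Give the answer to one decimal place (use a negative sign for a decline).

-58.1

(Bands numbered youngest = 1 to oldest = 4.)
[period 1]
Births: 73000 * 0.206 = 15038, 86000 * 0.311 = 26746 ⇒ total 41784
Band 2: 26500 * 0.96 = 25440
Band 3: 73000 * 0.939 = 68547
Band 4: 86000 * 0.913 = 78518
→ [41784, 25440, 68547, 78518]
[period 2]
Births: 25440 * 0.206 = 5241, 68547 * 0.311 = 21318 ⇒ total 26559
Band 2: 41784 * 0.96 = 40113
Band 3: 25440 * 0.939 = 23888
Band 4: 68547 * 0.913 = 62583
→ [26559, 40113, 23888, 62583]
[period 3]
Births: 40113 * 0.206 = 8263, 23888 * 0.311 = 7429 ⇒ total 15692
Band 2: 26559 * 0.96 = 25497
Band 3: 40113 * 0.939 = 37666
Band 4: 23888 * 0.913 = 21810
→ [15692, 25497, 37666, 21810]
Total: 240000 → 100665; change = -139335; percentage change = -58.1%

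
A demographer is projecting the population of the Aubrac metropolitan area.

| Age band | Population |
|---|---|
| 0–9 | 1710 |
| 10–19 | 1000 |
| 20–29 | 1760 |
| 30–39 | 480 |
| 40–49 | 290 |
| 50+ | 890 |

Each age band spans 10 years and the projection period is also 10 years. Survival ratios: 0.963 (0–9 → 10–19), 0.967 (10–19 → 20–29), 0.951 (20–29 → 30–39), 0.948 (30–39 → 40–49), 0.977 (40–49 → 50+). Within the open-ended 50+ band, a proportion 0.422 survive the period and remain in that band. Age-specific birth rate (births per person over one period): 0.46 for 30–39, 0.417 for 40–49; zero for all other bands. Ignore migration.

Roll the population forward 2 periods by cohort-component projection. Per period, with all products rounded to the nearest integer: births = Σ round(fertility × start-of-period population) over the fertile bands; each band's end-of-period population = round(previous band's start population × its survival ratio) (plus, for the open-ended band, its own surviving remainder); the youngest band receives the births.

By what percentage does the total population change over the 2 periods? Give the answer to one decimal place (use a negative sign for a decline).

[period 1]
Births: 480 × 0.46 = 221 ; 290 × 0.417 = 121 — total 342
10–19: 1710 × 0.963 = 1647
20–29: 1000 × 0.967 = 967
30–39: 1760 × 0.951 = 1674
40–49: 480 × 0.948 = 455
50+: 290 × 0.977 + 890 × 0.422 = 283 + 376 = 659
Giving 342 / 1647 / 967 / 1674 / 455 / 659.
[period 2]
Births: 1674 × 0.46 = 770 ; 455 × 0.417 = 190 — total 960
10–19: 342 × 0.963 = 329
20–29: 1647 × 0.967 = 1593
30–39: 967 × 0.951 = 920
40–49: 1674 × 0.948 = 1587
50+: 455 × 0.977 + 659 × 0.422 = 445 + 278 = 723
Giving 960 / 329 / 1593 / 920 / 1587 / 723.
Total: 6130 → 6112; change = -18; percentage change = -0.3%

-0.3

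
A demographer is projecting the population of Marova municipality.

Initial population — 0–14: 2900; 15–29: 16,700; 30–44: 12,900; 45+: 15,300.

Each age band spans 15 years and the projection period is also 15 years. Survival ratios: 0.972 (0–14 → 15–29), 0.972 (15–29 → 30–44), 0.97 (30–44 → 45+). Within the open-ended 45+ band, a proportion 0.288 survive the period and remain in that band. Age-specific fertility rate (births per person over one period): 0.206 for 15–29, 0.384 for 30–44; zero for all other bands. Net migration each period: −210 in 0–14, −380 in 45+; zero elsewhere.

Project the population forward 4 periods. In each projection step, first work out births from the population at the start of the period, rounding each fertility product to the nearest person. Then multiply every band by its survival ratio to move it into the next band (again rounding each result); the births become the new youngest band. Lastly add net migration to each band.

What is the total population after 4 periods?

22178

After projecting period 1:
Births: 16700 * 0.206 = 3440, 12900 * 0.384 = 4954 → 8394
15–29: 2900 * 0.972 = 2819
30–44: 16700 * 0.972 = 16232
45+: 12900 * 0.97 + 15300 * 0.288 = 12513 + 4406 = 16919
Net migration: 0–14 − 210 → 8184; 45+ − 380 → 16539
→ [8184, 2819, 16232, 16539]
After projecting period 2:
Births: 2819 * 0.206 = 581, 16232 * 0.384 = 6233 → 6814
15–29: 8184 * 0.972 = 7955
30–44: 2819 * 0.972 = 2740
45+: 16232 * 0.97 + 16539 * 0.288 = 15745 + 4763 = 20508
Net migration: 0–14 − 210 → 6604; 45+ − 380 → 20128
→ [6604, 7955, 2740, 20128]
After projecting period 3:
Births: 7955 * 0.206 = 1639, 2740 * 0.384 = 1052 → 2691
15–29: 6604 * 0.972 = 6419
30–44: 7955 * 0.972 = 7732
45+: 2740 * 0.97 + 20128 * 0.288 = 2658 + 5797 = 8455
Net migration: 0–14 − 210 → 2481; 45+ − 380 → 8075
→ [2481, 6419, 7732, 8075]
After projecting period 4:
Births: 6419 * 0.206 = 1322, 7732 * 0.384 = 2969 → 4291
15–29: 2481 * 0.972 = 2412
30–44: 6419 * 0.972 = 6239
45+: 7732 * 0.97 + 8075 * 0.288 = 7500 + 2326 = 9826
Net migration: 0–14 − 210 → 4081; 45+ − 380 → 9446
→ [4081, 2412, 6239, 9446]
Total after period 4: 4081 + 2412 + 6239 + 9446 = 22178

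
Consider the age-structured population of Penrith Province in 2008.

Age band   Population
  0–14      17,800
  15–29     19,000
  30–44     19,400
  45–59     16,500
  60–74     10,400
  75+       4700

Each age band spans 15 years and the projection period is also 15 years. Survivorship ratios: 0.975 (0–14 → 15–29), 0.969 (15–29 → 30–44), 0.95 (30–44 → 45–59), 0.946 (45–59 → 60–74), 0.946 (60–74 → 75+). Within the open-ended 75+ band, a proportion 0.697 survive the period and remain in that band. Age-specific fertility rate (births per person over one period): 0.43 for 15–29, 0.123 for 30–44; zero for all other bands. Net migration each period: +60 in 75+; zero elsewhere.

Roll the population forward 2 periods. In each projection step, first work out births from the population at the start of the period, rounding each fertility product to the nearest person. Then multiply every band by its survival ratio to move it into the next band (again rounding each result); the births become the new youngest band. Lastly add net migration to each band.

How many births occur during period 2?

9728

Let group 1 be 0–14 through group 6 = 75+.
After projecting period 1:
Births: 19000 * 0.43 = 8170 ; 19400 * 0.123 = 2386 ⇒ total 10556
Group 2: 17800 * 0.975 = 17355
Group 3: 19000 * 0.969 = 18411
Group 4: 19400 * 0.95 = 18430
Group 5: 16500 * 0.946 = 15609
Group 6: 10400 * 0.946 + 4700 * 0.697 = 9838 + 3276 = 13114
Net migration: Group 6 + 60 → 13174
Population now: 0–14=10556, 15–29=17355, 30–44=18411, 45–59=18430, 60–74=15609, 75+=13174
After projecting period 2:
Births: 17355 * 0.43 = 7463 ; 18411 * 0.123 = 2265 ⇒ total 9728
Group 2: 10556 * 0.975 = 10292
Group 3: 17355 * 0.969 = 16817
Group 4: 18411 * 0.95 = 17490
Group 5: 18430 * 0.946 = 17435
Group 6: 15609 * 0.946 + 13174 * 0.697 = 14766 + 9182 = 23948
Net migration: Group 6 + 60 → 24008
Population now: 0–14=9728, 15–29=10292, 30–44=16817, 45–59=17490, 60–74=17435, 75+=24008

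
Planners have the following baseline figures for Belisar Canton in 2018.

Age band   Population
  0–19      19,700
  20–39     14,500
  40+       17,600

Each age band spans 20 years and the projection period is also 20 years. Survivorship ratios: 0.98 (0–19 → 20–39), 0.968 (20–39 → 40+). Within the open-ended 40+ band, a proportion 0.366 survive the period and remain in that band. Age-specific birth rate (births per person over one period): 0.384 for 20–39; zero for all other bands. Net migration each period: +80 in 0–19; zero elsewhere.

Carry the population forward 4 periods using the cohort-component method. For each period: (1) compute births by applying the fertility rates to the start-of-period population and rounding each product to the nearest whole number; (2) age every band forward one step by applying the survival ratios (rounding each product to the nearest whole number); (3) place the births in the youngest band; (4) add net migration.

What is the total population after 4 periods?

17638

After projecting period 1:
Births: 14500 × 0.384 = 5568
20–39: 19700 × 0.98 = 19306
40+: 14500 × 0.968 + 17600 × 0.366 = 14036 + 6442 = 20478
Net migration: 0–19 + 80 → 5648
End of period: [5648, 19306, 20478]
After projecting period 2:
Births: 19306 × 0.384 = 7414
20–39: 5648 × 0.98 = 5535
40+: 19306 × 0.968 + 20478 × 0.366 = 18688 + 7495 = 26183
Net migration: 0–19 + 80 → 7494
End of period: [7494, 5535, 26183]
After projecting period 3:
Births: 5535 × 0.384 = 2125
20–39: 7494 × 0.98 = 7344
40+: 5535 × 0.968 + 26183 × 0.366 = 5358 + 9583 = 14941
Net migration: 0–19 + 80 → 2205
End of period: [2205, 7344, 14941]
After projecting period 4:
Births: 7344 × 0.384 = 2820
20–39: 2205 × 0.98 = 2161
40+: 7344 × 0.968 + 14941 × 0.366 = 7109 + 5468 = 12577
Net migration: 0–19 + 80 → 2900
End of period: [2900, 2161, 12577]
Total after period 4: 2900 + 2161 + 12577 = 17638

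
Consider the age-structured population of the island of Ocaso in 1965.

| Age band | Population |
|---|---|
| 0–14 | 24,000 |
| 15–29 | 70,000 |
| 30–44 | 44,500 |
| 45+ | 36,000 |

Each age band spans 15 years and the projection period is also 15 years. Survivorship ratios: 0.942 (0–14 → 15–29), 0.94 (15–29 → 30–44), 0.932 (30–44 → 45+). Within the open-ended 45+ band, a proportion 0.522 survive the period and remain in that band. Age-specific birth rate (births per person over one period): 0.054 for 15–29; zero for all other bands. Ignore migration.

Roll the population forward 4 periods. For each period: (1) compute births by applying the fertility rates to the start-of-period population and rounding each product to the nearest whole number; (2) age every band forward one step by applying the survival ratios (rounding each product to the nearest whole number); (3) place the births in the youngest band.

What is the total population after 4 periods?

Call the bands 1 to 4, youngest first.
— Period 1 —
Births: 70000 * 0.054 = 3780
Band 2: 24000 * 0.942 = 22608
Band 3: 70000 * 0.94 = 65800
Band 4: 44500 * 0.932 + 36000 * 0.522 = 41474 + 18792 = 60266
→ [3780, 22608, 65800, 60266]
— Period 2 —
Births: 22608 * 0.054 = 1221
Band 2: 3780 * 0.942 = 3561
Band 3: 22608 * 0.94 = 21252
Band 4: 65800 * 0.932 + 60266 * 0.522 = 61326 + 31459 = 92785
→ [1221, 3561, 21252, 92785]
— Period 3 —
Births: 3561 * 0.054 = 192
Band 2: 1221 * 0.942 = 1150
Band 3: 3561 * 0.94 = 3347
Band 4: 21252 * 0.932 + 92785 * 0.522 = 19807 + 48434 = 68241
→ [192, 1150, 3347, 68241]
— Period 4 —
Births: 1150 * 0.054 = 62
Band 2: 192 * 0.942 = 181
Band 3: 1150 * 0.94 = 1081
Band 4: 3347 * 0.932 + 68241 * 0.522 = 3119 + 35622 = 38741
→ [62, 181, 1081, 38741]
Total after period 4: 62 + 181 + 1081 + 38741 = 40065

40065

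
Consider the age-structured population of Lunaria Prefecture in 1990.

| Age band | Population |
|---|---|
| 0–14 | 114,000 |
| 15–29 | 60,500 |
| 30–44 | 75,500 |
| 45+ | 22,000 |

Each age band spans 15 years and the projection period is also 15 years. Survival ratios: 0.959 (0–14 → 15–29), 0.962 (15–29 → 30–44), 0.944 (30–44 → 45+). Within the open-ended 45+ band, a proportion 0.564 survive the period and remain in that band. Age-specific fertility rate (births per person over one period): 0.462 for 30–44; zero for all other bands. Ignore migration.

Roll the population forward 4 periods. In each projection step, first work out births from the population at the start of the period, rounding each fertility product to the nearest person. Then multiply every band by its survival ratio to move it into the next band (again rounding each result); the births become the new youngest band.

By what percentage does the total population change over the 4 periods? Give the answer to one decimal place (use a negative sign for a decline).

-24.6

(Groups numbered youngest = 1 to oldest = 4.)
Period 1.
Births: 75500 * 0.462 = 34881
Group 2: 114000 * 0.959 = 109326
Group 3: 60500 * 0.962 = 58201
Group 4: 75500 * 0.944 + 22000 * 0.564 = 71272 + 12408 = 83680
→ [34881, 109326, 58201, 83680]
Period 2.
Births: 58201 * 0.462 = 26889
Group 2: 34881 * 0.959 = 33451
Group 3: 109326 * 0.962 = 105172
Group 4: 58201 * 0.944 + 83680 * 0.564 = 54942 + 47196 = 102138
→ [26889, 33451, 105172, 102138]
Period 3.
Births: 105172 * 0.462 = 48589
Group 2: 26889 * 0.959 = 25787
Group 3: 33451 * 0.962 = 32180
Group 4: 105172 * 0.944 + 102138 * 0.564 = 99282 + 57606 = 156888
→ [48589, 25787, 32180, 156888]
Period 4.
Births: 32180 * 0.462 = 14867
Group 2: 48589 * 0.959 = 46597
Group 3: 25787 * 0.962 = 24807
Group 4: 32180 * 0.944 + 156888 * 0.564 = 30378 + 88485 = 118863
→ [14867, 46597, 24807, 118863]
Total: 272000 → 205134; change = -66866; percentage change = -24.6%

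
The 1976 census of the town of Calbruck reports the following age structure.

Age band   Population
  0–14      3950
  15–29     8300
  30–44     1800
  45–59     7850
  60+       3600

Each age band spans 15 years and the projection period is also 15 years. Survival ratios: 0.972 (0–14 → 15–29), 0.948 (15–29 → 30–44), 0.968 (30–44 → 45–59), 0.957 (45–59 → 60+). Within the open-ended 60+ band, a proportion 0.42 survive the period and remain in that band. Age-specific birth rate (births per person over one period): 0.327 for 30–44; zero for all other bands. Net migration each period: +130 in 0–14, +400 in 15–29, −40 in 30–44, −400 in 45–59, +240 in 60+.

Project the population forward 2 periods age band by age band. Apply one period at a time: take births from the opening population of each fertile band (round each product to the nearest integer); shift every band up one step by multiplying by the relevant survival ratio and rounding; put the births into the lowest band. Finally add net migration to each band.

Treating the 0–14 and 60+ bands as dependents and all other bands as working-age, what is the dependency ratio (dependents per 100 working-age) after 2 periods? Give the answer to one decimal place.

Numbering the groups 1..5 from youngest to oldest:
— Period 1 —
Births: 1800 × 0.327 = 589
Group 2: 3950 × 0.972 = 3839
Group 3: 8300 × 0.948 = 7868
Group 4: 1800 × 0.968 = 1742
Group 5: 7850 × 0.957 + 3600 × 0.42 = 7512 + 1512 = 9024
Net migration: Group 1 + 130 → 719; Group 2 + 400 → 4239; Group 3 − 40 → 7828; Group 4 − 400 → 1342; Group 5 + 240 → 9264
Population now: 0–14=719, 15–29=4239, 30–44=7828, 45–59=1342, 60+=9264
— Period 2 —
Births: 7828 × 0.327 = 2560
Group 2: 719 × 0.972 = 699
Group 3: 4239 × 0.948 = 4019
Group 4: 7828 × 0.968 = 7578
Group 5: 1342 × 0.957 + 9264 × 0.42 = 1284 + 3891 = 5175
Net migration: Group 1 + 130 → 2690; Group 2 + 400 → 1099; Group 3 − 40 → 3979; Group 4 − 400 → 7178; Group 5 + 240 → 5415
Population now: 0–14=2690, 15–29=1099, 30–44=3979, 45–59=7178, 60+=5415
Dependents (band 0–14 + band 60+) = 2690 + 5415 = 8105; working-age = 12256; ratio = 8105/12256 × 100 = 66.1

66.1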